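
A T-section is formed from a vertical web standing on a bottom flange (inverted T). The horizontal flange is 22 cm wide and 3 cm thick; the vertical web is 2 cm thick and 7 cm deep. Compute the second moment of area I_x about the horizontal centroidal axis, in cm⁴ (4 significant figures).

Decompose the section into non-overlapping parts with the origin at the bottom-left of its bounding rectangle.
Flange: 22 × 3, A = 66 cm², y = 1.5 cm, Ī = 49.5 cm⁴.
Web: 2 × 7, A = 14 cm², y = 6.5 cm, Ī = 57.1667 cm⁴.
Centroid: ȳ = ΣA·y / ΣA = 2.375 cm.
Transfer each piece to the horizontal centroidal axis using Ī + A·d² with d = y − 2.375:
  flange: d = -0.875 cm → contributes +100.031 cm⁴
  web: d = 4.125 cm → contributes +295.385 cm⁴
Total I = 395.417 cm⁴.

I_x ≈ 395.4 cm⁴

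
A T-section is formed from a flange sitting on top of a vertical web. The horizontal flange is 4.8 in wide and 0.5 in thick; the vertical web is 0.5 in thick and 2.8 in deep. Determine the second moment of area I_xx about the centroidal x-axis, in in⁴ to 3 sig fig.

Break the section into simple shapes (no overlaps), measuring from the bottom-left corner of the bounding box.
Flange: 4.8 × 0.5, A = 2.4 in², y = 3.05 in, Ī = 0.05 in⁴.
Web: 0.5 × 2.8, A = 1.4 in², y = 1.4 in, Ī = 0.91467 in⁴.
Centroid: ȳ = ΣA·y / ΣA = 2.4421 in.
Transfer each piece to the centroidal x-axis using Ī + A·d² with d = y − 2.4421:
  flange: d = 0.60789 in → contributes +0.93689 in⁴
  web: d = -1.0421 in → contributes +2.435 in⁴
Total I = 3.3719 in⁴.

I_xx ≈ 3.37 in⁴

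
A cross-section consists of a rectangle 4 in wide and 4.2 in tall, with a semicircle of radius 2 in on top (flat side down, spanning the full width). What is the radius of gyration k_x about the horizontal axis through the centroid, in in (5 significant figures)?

Split into non-overlapping primitives; take the origin at the lower-left of the bounding box.
Rectangular body: 4 × 4.2, A = 16.8 in², y = 2.1 in, Ī = 24.696 in⁴.
Semicircular cap: semicircle r = 2, A = 6.283185 in², y = 5.048826 in, Ī = 1.756111 in⁴.
Centroid: ȳ = ΣA·y / ΣA = 2.902663 in.
Transfer each piece to the horizontal axis through the centroid using Ī + A·d² with d = y − 2.902663:
  rectangular body: d = -0.8026632 in → contributes +35.5197 in⁴
  semicircular cap: d = 2.146163 in → contributes +30.69657 in⁴
Total I = 66.21627 in⁴.
Radius of gyration: k = √(I/A) = √(66.21627 / 23.08319) = 1.693692 in.

k_x ≈ 1.6937 in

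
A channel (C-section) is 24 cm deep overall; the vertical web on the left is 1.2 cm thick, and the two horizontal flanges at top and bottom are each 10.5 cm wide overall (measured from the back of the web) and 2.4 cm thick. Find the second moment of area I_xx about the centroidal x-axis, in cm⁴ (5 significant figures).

I_xx ≈ 6610.6 cm⁴

Split into non-overlapping primitives; take the origin at the lower-left of the bounding box.
Web: 1.2 × 24, A = 28.8 cm², y = 12 cm, Ī = 1382.4 cm⁴.
Top flange (beyond web): 9.3 × 2.4, A = 22.32 cm², y = 22.8 cm, Ī = 10.7136 cm⁴.
Bottom flange (beyond web): 9.3 × 2.4, A = 22.32 cm², y = 1.2 cm, Ī = 10.7136 cm⁴.
By symmetry the centroid is at mid-height, ȳ = 12 cm.
Transfer each piece to the centroidal x-axis using Ī + A·d² with d = y − 12:
  web: d = 0 cm → contributes +1382.4 cm⁴
  top flange (beyond web): d = 10.8 cm → contributes +2614.118 cm⁴
  bottom flange (beyond web): d = -10.8 cm → contributes +2614.118 cm⁴
Total I = 6610.637 cm⁴.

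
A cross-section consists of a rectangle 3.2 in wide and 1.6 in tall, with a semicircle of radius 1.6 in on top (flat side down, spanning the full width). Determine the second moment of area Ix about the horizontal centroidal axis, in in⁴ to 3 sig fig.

Decompose the section into non-overlapping parts with the origin at the bottom-left of its bounding rectangle.
Rectangular body: 3.2 × 1.6, A = 5.12 in², y = 0.8 in, Ī = 1.0923 in⁴.
Semicircular cap: semicircle r = 1.6, A = 4.0212 in², y = 2.2791 in, Ī = 0.7193 in⁴.
Centroid: ȳ = ΣA·y / ΣA = 1.4506 in.
Transfer each piece to the horizontal centroidal axis using Ī + A·d² with d = y − 1.4506:
  rectangular body: d = -0.65064 in → contributes +3.2597 in⁴
  semicircular cap: d = 0.82842 in → contributes +3.479 in⁴
Total I = 6.7387 in⁴.

Ix ≈ 6.74 in⁴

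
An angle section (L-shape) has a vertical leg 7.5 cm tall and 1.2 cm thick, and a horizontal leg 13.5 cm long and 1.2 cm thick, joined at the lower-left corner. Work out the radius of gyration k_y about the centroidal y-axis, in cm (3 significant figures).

k_y ≈ 4.31 cm

Treat the section as a set of non-overlapping primitives; coordinates are from the bounding-box lower-left.
Vertical leg: 1.2 × 7.5, A = 9 cm², x = 0.6 cm, Ī = 1.08 cm⁴.
Horizontal leg (remainder): 12.3 × 1.2, A = 14.76 cm², x = 7.35 cm, Ī = 186.09 cm⁴.
Centroid: x̄ = ΣA·x / ΣA = 4.7932 cm.
Transfer each piece to the centroidal y-axis using Ī + A·d² with d = x − 4.7932:
  vertical leg: d = -4.1932 cm → contributes +159.32 cm⁴
  horizontal leg (remainder): d = 2.5568 cm → contributes +282.58 cm⁴
Total I = 441.9 cm⁴.
Radius of gyration: k = √(I/A) = √(441.9 / 23.76) = 4.3126 cm.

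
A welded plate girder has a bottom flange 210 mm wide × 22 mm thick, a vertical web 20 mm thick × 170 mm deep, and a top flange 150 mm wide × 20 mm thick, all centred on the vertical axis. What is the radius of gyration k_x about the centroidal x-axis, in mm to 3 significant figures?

k_x ≈ 83.0 mm

Split into non-overlapping primitives; take the origin at the lower-left of the bounding box.
Bottom plate: 210 × 22, A = 4 620 mm², y = 11 mm, Ī = 186 340 mm⁴.
Web plate: 20 × 170, A = 3 400 mm², y = 107 mm, Ī = 8 188 333 mm⁴.
Top plate: 150 × 20, A = 3 000 mm², y = 202 mm, Ī = 100 000 mm⁴.
Centroid: ȳ = ΣA·y / ΣA = 92.615 mm.
Transfer each piece to the centroidal x-axis using Ī + A·d² with d = y − 92.615:
  bottom plate: d = -81.615 mm → contributes +30 960 383 mm⁴
  web plate: d = 14.385 mm → contributes +8 891 865 mm⁴
  top plate: d = 109.38 mm → contributes +35 995 074 mm⁴
Total I = 75 847 322 mm⁴.
Radius of gyration: k = √(I/A) = √(75 847 322 / 11 020) = 82.962 mm.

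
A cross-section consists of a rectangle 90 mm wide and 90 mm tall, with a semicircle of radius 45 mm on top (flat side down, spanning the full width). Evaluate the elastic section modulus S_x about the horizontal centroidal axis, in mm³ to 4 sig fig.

S_x ≈ 2.127 × 10⁵ mm³

Treat the section as a set of non-overlapping primitives; coordinates are from the bounding-box lower-left.
Rectangular body: 90 × 90, A = 8 100 mm², y = 45 mm, Ī = 5 467 500 mm⁴.
Semicircular cap: semicircle r = 45, A = 3180.86 mm², y = 109.099 mm, Ī = 450 072 mm⁴.
Centroid: ȳ = ΣA·y / ΣA = 63.0739 mm.
Transfer each piece to the horizontal centroidal axis using Ī + A·d² with d = y − 63.0739:
  rectangular body: d = -18.0739 mm → contributes +8 113 484 mm⁴
  semicircular cap: d = 46.0247 mm → contributes +7 188 015 mm⁴
Total I = 15 301 499 mm⁴.
Extreme fibre distance c = 71.9261 mm; S = I/c = 212 739 mm³.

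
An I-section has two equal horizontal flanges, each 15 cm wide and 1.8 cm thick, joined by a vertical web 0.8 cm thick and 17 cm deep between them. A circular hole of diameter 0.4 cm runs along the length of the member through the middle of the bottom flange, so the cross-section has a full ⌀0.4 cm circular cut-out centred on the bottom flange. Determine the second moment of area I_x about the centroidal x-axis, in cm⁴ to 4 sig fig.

Treat the section as a set of non-overlapping primitives; coordinates are from the bounding-box lower-left.
Bottom flange: 15 × 1.8, A = 27 cm², y = 0.9 cm, Ī = 7.29 cm⁴.
Web: 0.8 × 17, A = 13.6 cm², y = 10.3 cm, Ī = 327.533 cm⁴.
Top flange: 15 × 1.8, A = 27 cm², y = 19.7 cm, Ī = 7.29 cm⁴.
Hole (subtracted): ⌀0.4, A = 0.125664 cm², y = 0.9 cm, Ī = 0.00125664 cm⁴.
Centroid: ȳ = ΣA·y / ΣA = 10.3175 cm.
Transfer each piece to the centroidal x-axis using Ī + A·d² with d = y − 10.3175:
  bottom flange: d = -9.41751 cm → contributes +2401.9 cm⁴
  web: d = -0.0175065 cm → contributes +327.538 cm⁴
  top flange: d = 9.38249 cm → contributes +2384.13 cm⁴
  hole: d = -9.41751 cm → contributes −11.1463 cm⁴
Total I = 5102.43 cm⁴.

I_x ≈ 5102 cm⁴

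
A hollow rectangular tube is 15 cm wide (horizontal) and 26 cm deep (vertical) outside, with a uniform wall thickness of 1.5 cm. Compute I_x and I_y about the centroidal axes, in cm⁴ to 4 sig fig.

I_x ≈ 9803 cm⁴, I_y ≈ 4001 cm⁴

Break the section into simple shapes (no overlaps), measuring from the bottom-left corner of the bounding box.
Outer rectangle: 15 × 26, A = 390 cm², y = 13 cm, Ī = 21 970 cm⁴.
Inner void (subtracted): 12 × 23, A = 276 cm², y = 13 cm, Ī = 12 167 cm⁴.
By symmetry the centroid is at mid-height, ȳ = 13 cm.
All pieces are centred on the centroidal x-axis, so I = ΣĪ (holes subtracted) = 9 803 cm⁴.
Repeating about the centroidal y-axis gives I_y = 4000.5 cm⁴.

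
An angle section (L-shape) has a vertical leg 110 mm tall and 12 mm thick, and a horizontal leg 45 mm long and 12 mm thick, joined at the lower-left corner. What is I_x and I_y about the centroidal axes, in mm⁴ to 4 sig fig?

Treat the section as a set of non-overlapping primitives; coordinates are from the bounding-box lower-left.
Vertical leg: 12 × 110, A = 1 320 mm², y = 55 mm, Ī = 1 331 000 mm⁴.
Horizontal leg (remainder): 33 × 12, A = 396 mm², y = 6 mm, Ī = 4 752 mm⁴.
Centroid: ȳ = ΣA·y / ΣA = 43.6923 mm.
Transfer each piece to the centroidal x-axis using Ī + A·d² with d = y − 43.6923:
  vertical leg: d = 11.3077 mm → contributes +1 499 780 mm⁴
  horizontal leg (remainder): d = -37.6923 mm → contributes +567 353 mm⁴
Total I = 2 067 134 mm⁴.
For the y-axis: x̄ = 11.1923 mm.
Repeating about the centroidal y-axis gives I_y = 205 989 mm⁴.

I_x ≈ 2.067 × 10⁶ mm⁴, I_y ≈ 2.060 × 10⁵ mm⁴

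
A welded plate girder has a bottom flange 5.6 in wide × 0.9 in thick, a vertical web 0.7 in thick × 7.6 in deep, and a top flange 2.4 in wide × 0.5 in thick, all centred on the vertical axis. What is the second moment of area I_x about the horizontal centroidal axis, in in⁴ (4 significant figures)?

Break the section into simple shapes (no overlaps), measuring from the bottom-left corner of the bounding box.
Bottom plate: 5.6 × 0.9, A = 5.04 in², y = 0.45 in, Ī = 0.3402 in⁴.
Web plate: 0.7 × 7.6, A = 5.32 in², y = 4.7 in, Ī = 25.6069 in⁴.
Top plate: 2.4 × 0.5, A = 1.2 in², y = 8.75 in, Ī = 0.025 in⁴.
Centroid: ȳ = ΣA·y / ΣA = 3.26747 in.
Transfer each piece to the horizontal centroidal axis using Ī + A·d² with d = y − 3.26747:
  bottom plate: d = -2.81747 in → contributes +40.3485 in⁴
  web plate: d = 1.43253 in → contributes +36.5243 in⁴
  top plate: d = 5.48253 in → contributes +36.0947 in⁴
Total I = 112.968 in⁴.

I_x ≈ 113.0 in⁴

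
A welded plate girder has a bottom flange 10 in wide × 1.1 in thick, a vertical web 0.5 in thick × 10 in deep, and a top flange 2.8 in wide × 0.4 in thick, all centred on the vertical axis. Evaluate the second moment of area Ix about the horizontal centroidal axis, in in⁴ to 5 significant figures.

Break the section into simple shapes (no overlaps), measuring from the bottom-left corner of the bounding box.
Bottom plate: 10 × 1.1, A = 11 in², y = 0.55 in, Ī = 1.109167 in⁴.
Web plate: 0.5 × 10, A = 5 in², y = 6.1 in, Ī = 41.66667 in⁴.
Top plate: 2.8 × 0.4, A = 1.12 in², y = 11.3 in, Ī = 0.01493333 in⁴.
Centroid: ȳ = ΣA·y / ΣA = 2.874182 in.
Transfer each piece to the horizontal centroidal axis using Ī + A·d² with d = y − 2.874182:
  bottom plate: d = -2.324182 in → contributes +60.52922 in⁴
  web plate: d = 3.225818 in → contributes +93.69617 in⁴
  top plate: d = 8.425818 in → contributes +79.52867 in⁴
Total I = 233.7541 in⁴.

Ix ≈ 233.75 in⁴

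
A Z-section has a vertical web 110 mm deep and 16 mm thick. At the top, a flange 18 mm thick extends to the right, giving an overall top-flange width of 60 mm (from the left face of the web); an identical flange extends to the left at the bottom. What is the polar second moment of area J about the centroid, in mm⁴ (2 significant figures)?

Decompose the section into non-overlapping parts with the origin at the bottom-left of its bounding rectangle.
Web: 16 × 110, A = 1 760 mm², y = 55 mm, Ī = 1 774 667 mm⁴.
Top flange (beyond web): 44 × 18, A = 792 mm², y = 101 mm, Ī = 21 384 mm⁴.
Bottom flange (beyond web): 44 × 18, A = 792 mm², y = 9 mm, Ī = 21 384 mm⁴.
Centroid: ȳ = ΣA·y / ΣA = 55 mm.
Transfer each piece to the centroidal x-axis using Ī + A·d² with d = y − 55:
  web: d = 0 mm → contributes +1 774 667 mm⁴
  top flange (beyond web): d = 46 mm → contributes +1 697 256 mm⁴
  bottom flange (beyond web): d = -46 mm → contributes +1 697 256 mm⁴
Total I = 5 169 179 mm⁴.
For the y-axis: x̄ = 52 mm.
Repeating about the centroidal y-axis gives I_y = 1 718 699 mm⁴.
Polar second moment: J = I_x + I_y = 6 887 877 mm⁴.

J ≈ 6.9 × 10⁶ mm⁴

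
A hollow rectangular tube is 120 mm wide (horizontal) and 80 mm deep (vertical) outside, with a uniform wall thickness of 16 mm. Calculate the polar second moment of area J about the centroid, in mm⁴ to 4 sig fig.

Break the section into simple shapes (no overlaps), measuring from the bottom-left corner of the bounding box.
Outer rectangle: 120 × 80, A = 9 600 mm², y = 40 mm, Ī = 5 120 000 mm⁴.
Inner void (subtracted): 88 × 48, A = 4 224 mm², y = 40 mm, Ī = 811 008 mm⁴.
By symmetry the centroid is at mid-height, ȳ = 40 mm.
All pieces are centred on the centroidal x-axis, so I = ΣĪ (holes subtracted) = 4 308 992 mm⁴.
Repeating about the centroidal y-axis gives I_y = 8 794 112 mm⁴.
Polar second moment: J = I_x + I_y = 13 103 104 mm⁴.

J ≈ 1.310 × 10⁷ mm⁴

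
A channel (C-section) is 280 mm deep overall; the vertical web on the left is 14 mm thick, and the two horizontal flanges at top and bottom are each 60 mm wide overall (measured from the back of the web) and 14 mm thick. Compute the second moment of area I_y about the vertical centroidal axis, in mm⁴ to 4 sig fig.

Break the section into simple shapes (no overlaps), measuring from the bottom-left corner of the bounding box.
Web: 14 × 280, A = 3 920 mm², x = 7 mm, Ī = 64026.7 mm⁴.
Top flange (beyond web): 46 × 14, A = 644 mm², x = 37 mm, Ī = 113 559 mm⁴.
Bottom flange (beyond web): 46 × 14, A = 644 mm², x = 37 mm, Ī = 113 559 mm⁴.
Centroid: x̄ = ΣA·x / ΣA = 14.4194 mm.
Transfer each piece to the vertical centroidal axis using Ī + A·d² with d = x − 14.4194:
  web: d = -7.41935 mm → contributes +279 810 mm⁴
  top flange (beyond web): d = 22.5806 mm → contributes +441 925 mm⁴
  bottom flange (beyond web): d = 22.5806 mm → contributes +441 925 mm⁴
Total I = 1 163 660 mm⁴.

I_y ≈ 1.164 × 10⁶ mm⁴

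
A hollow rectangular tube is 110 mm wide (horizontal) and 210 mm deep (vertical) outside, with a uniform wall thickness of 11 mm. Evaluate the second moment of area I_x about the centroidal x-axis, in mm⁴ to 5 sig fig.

Decompose the section into non-overlapping parts with the origin at the bottom-left of its bounding rectangle.
Outer rectangle: 110 × 210, A = 23 100 mm², y = 105 mm, Ī = 84 892 500 mm⁴.
Inner void (subtracted): 88 × 188, A = 16 544 mm², y = 105 mm, Ī = 48 727 595 mm⁴.
By symmetry the centroid is at mid-height, ȳ = 105 mm.
All pieces are centred on the centroidal x-axis, so I = ΣĪ (holes subtracted) = 36 164 905 mm⁴.

I_x ≈ 3.6165 × 10⁷ mm⁴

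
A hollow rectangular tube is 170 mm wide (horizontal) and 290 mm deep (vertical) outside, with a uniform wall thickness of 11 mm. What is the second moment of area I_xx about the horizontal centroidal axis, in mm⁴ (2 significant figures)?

Treat the section as a set of non-overlapping primitives; coordinates are from the bounding-box lower-left.
Outer rectangle: 170 × 290, A = 49 300 mm², y = 145 mm, Ī = 345 510 833 mm⁴.
Inner void (subtracted): 148 × 268, A = 39 664 mm², y = 145 mm, Ī = 237 402 261 mm⁴.
By symmetry the centroid is at mid-height, ȳ = 145 mm.
All pieces are centred on the horizontal centroidal axis, so I = ΣĪ (holes subtracted) = 108 108 572 mm⁴.

I_xx ≈ 1.1 × 10⁸ mm⁴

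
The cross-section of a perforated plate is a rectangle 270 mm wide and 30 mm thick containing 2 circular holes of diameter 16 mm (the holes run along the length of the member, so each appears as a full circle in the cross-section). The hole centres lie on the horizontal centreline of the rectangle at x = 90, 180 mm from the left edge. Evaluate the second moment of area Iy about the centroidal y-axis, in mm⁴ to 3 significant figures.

Split into non-overlapping primitives; take the origin at the lower-left of the bounding box.
Plate: 270 × 30, A = 8 100 mm², x = 135 mm, Ī = 49 207 500 mm⁴.
Hole 1 (subtracted): ⌀16, A = 201.06 mm², x = 90 mm, Ī = 3 217 mm⁴.
Hole 2 (subtracted): ⌀16, A = 201.06 mm², x = 180 mm, Ī = 3 217 mm⁴.
By symmetry the centroid is at mid-width, x̄ = 135 mm.
Transfer each piece to the centroidal y-axis using Ī + A·d² with d = x − 135:
  plate: d = 0 mm → contributes +49 207 500 mm⁴
  hole 1: d = -45 mm → contributes −410 367 mm⁴
  hole 2: d = 45 mm → contributes −410 367 mm⁴
Total I = 48 386 765 mm⁴.

Iy ≈ 4.84 × 10⁷ mm⁴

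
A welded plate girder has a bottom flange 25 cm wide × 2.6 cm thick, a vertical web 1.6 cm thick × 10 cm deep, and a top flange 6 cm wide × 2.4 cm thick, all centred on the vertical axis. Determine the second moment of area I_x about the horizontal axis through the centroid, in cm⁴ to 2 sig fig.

Split into non-overlapping primitives; take the origin at the lower-left of the bounding box.
Bottom plate: 25 × 2.6, A = 65 cm², y = 1.3 cm, Ī = 36.62 cm⁴.
Web plate: 1.6 × 10, A = 16 cm², y = 7.6 cm, Ī = 133.3 cm⁴.
Top plate: 6 × 2.4, A = 14.4 cm², y = 13.8 cm, Ī = 6.912 cm⁴.
Centroid: ȳ = ΣA·y / ΣA = 4.243 cm.
Transfer each piece to the horizontal axis through the centroid using Ī + A·d² with d = y − 4.243:
  bottom plate: d = -2.943 cm → contributes +599.7 cm⁴
  web plate: d = 3.357 cm → contributes +313.6 cm⁴
  top plate: d = 9.557 cm → contributes +1 322 cm⁴
Total I = 2 235 cm⁴.

I_x ≈ 2200 cm⁴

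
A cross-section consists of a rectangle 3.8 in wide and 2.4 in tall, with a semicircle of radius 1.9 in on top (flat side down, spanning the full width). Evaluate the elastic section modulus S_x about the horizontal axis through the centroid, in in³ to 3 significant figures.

S_x ≈ 8.53 in³

Decompose the section into non-overlapping parts with the origin at the bottom-left of its bounding rectangle.
Rectangular body: 3.8 × 2.4, A = 9.12 in², y = 1.2 in, Ī = 4.3776 in⁴.
Semicircular cap: semicircle r = 1.9, A = 5.6706 in², y = 3.2064 in, Ī = 1.4304 in⁴.
Centroid: ȳ = ΣA·y / ΣA = 1.9692 in.
Transfer each piece to the horizontal axis through the centroid using Ī + A·d² with d = y − 1.9692:
  rectangular body: d = -0.76923 in → contributes +9.774 in⁴
  semicircular cap: d = 1.2372 in → contributes +10.109 in⁴
Total I = 19.884 in⁴.
Extreme fibre distance c = 2.3308 in; S = I/c = 8.5309 in³.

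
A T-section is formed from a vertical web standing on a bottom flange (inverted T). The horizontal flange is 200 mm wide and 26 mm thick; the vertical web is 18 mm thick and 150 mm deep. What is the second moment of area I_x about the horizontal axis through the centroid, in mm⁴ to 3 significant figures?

Split into non-overlapping primitives; take the origin at the lower-left of the bounding box.
Flange: 200 × 26, A = 5 200 mm², y = 13 mm, Ī = 292 933 mm⁴.
Web: 18 × 150, A = 2 700 mm², y = 101 mm, Ī = 5 062 500 mm⁴.
Centroid: ȳ = ΣA·y / ΣA = 43.076 mm.
Transfer each piece to the horizontal axis through the centroid using Ī + A·d² with d = y − 43.076:
  flange: d = -30.076 mm → contributes +4 996 660 mm⁴
  web: d = 57.924 mm → contributes +14 121 528 mm⁴
Total I = 19 118 188 mm⁴.

I_x ≈ 1.91 × 10⁷ mm⁴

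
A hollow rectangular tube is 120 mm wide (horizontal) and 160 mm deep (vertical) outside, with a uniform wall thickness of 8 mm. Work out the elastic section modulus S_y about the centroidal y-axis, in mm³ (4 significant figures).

S_y ≈ 1.590 × 10⁵ mm³

Treat the section as a set of non-overlapping primitives; coordinates are from the bounding-box lower-left.
Outer rectangle: 120 × 160, A = 19 200 mm², x = 60 mm, Ī = 23 040 000 mm⁴.
Inner void (subtracted): 104 × 144, A = 14 976 mm², x = 60 mm, Ī = 13 498 368 mm⁴.
By symmetry the centroid is at mid-width, x̄ = 60 mm.
All pieces are centred on the centroidal y-axis, so I = ΣĪ (holes subtracted) = 9 541 632 mm⁴.
Extreme fibre distance c = 60 mm; S = I/c = 159 027 mm³.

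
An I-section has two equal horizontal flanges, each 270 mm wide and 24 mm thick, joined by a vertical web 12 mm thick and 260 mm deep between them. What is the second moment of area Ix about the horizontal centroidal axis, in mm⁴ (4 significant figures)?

Split into non-overlapping primitives; take the origin at the lower-left of the bounding box.
Bottom flange: 270 × 24, A = 6 480 mm², y = 12 mm, Ī = 311 040 mm⁴.
Web: 12 × 260, A = 3 120 mm², y = 154 mm, Ī = 17 576 000 mm⁴.
Top flange: 270 × 24, A = 6 480 mm², y = 296 mm, Ī = 311 040 mm⁴.
By symmetry the centroid is at mid-height, ȳ = 154 mm.
Transfer each piece to the horizontal centroidal axis using Ī + A·d² with d = y − 154:
  bottom flange: d = -142 mm → contributes +130 973 760 mm⁴
  web: d = 0 mm → contributes +17 576 000 mm⁴
  top flange: d = 142 mm → contributes +130 973 760 mm⁴
Total I = 279 523 520 mm⁴.

Ix ≈ 2.795 × 10⁸ mm⁴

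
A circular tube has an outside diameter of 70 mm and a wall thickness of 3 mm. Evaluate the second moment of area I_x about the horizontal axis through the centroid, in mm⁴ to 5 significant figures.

Split into non-overlapping primitives; take the origin at the lower-left of the bounding box.
Outer circle: ⌀70, A = 3848.451 mm², y = 35 mm, Ī = 1 178 588 mm⁴.
Bore (subtracted): ⌀64, A = 3216.991 mm², y = 35 mm, Ī = 823549.7 mm⁴.
By symmetry the centroid is at mid-height, ȳ = 35 mm.
All pieces are centred on the horizontal axis through the centroid, so I = ΣĪ (holes subtracted) = 355038.5 mm⁴.

I_x ≈ 3.5504 × 10⁵ mm⁴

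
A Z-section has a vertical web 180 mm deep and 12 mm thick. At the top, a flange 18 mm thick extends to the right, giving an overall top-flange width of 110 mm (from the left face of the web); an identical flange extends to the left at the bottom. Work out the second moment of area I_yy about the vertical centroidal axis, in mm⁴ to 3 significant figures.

Split into non-overlapping primitives; take the origin at the lower-left of the bounding box.
Web: 12 × 180, A = 2 160 mm², x = 104 mm, Ī = 25 920 mm⁴.
Top flange (beyond web): 98 × 18, A = 1 764 mm², x = 159 mm, Ī = 1 411 788 mm⁴.
Bottom flange (beyond web): 98 × 18, A = 1 764 mm², x = 49 mm, Ī = 1 411 788 mm⁴.
Centroid: x̄ = ΣA·x / ΣA = 104 mm.
Transfer each piece to the vertical centroidal axis using Ī + A·d² with d = x − 104:
  web: d = 0 mm → contributes +25 920 mm⁴
  top flange (beyond web): d = 55 mm → contributes +6 747 888 mm⁴
  bottom flange (beyond web): d = -55 mm → contributes +6 747 888 mm⁴
Total I = 13 521 696 mm⁴.

I_yy ≈ 1.35 × 10⁷ mm⁴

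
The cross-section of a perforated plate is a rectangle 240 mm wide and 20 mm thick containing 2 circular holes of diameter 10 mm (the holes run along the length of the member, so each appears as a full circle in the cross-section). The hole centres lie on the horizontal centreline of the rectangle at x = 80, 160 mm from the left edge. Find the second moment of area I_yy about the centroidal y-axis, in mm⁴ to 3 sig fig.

I_yy ≈ 2.28 × 10⁷ mm⁴

Split into non-overlapping primitives; take the origin at the lower-left of the bounding box.
Plate: 240 × 20, A = 4 800 mm², x = 120 mm, Ī = 23 040 000 mm⁴.
Hole 1 (subtracted): ⌀10, A = 78.54 mm², x = 80 mm, Ī = 490.87 mm⁴.
Hole 2 (subtracted): ⌀10, A = 78.54 mm², x = 160 mm, Ī = 490.87 mm⁴.
By symmetry the centroid is at mid-width, x̄ = 120 mm.
Transfer each piece to the centroidal y-axis using Ī + A·d² with d = x − 120:
  plate: d = 0 mm → contributes +23 040 000 mm⁴
  hole 1: d = -40 mm → contributes −126 155 mm⁴
  hole 2: d = 40 mm → contributes −126 155 mm⁴
Total I = 22 787 691 mm⁴.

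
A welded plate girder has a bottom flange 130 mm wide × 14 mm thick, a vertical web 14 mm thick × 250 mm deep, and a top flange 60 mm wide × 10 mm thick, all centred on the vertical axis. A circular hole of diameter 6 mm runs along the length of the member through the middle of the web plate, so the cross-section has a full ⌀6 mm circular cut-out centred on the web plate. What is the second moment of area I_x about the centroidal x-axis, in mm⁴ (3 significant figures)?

I_x ≈ 5.56 × 10⁷ mm⁴

Decompose the section into non-overlapping parts with the origin at the bottom-left of its bounding rectangle.
Bottom plate: 130 × 14, A = 1 820 mm², y = 7 mm, Ī = 29 727 mm⁴.
Web plate: 14 × 250, A = 3 500 mm², y = 139 mm, Ī = 18 229 167 mm⁴.
Top plate: 60 × 10, A = 600 mm², y = 269 mm, Ī = 5 000 mm⁴.
Hole (subtracted): ⌀6, A = 28.274 mm², y = 139 mm, Ī = 63.617 mm⁴.
Centroid: ȳ = ΣA·y / ΣA = 111.46 mm.
Transfer each piece to the centroidal x-axis using Ī + A·d² with d = y − 111.46:
  bottom plate: d = -104.46 mm → contributes +19 890 539 mm⁴
  web plate: d = 27.537 mm → contributes +20 883 154 mm⁴
  top plate: d = 157.54 mm → contributes +14 895 729 mm⁴
  hole: d = 27.537 mm → contributes −21 504 mm⁴
Total I = 55 647 919 mm⁴.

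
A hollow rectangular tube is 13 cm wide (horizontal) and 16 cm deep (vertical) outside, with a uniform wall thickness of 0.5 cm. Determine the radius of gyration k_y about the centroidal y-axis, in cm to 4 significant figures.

Split into non-overlapping primitives; take the origin at the lower-left of the bounding box.
Outer rectangle: 13 × 16, A = 208 cm², x = 6.5 cm, Ī = 2929.33 cm⁴.
Inner void (subtracted): 12 × 15, A = 180 cm², x = 6.5 cm, Ī = 2 160 cm⁴.
By symmetry the centroid is at mid-width, x̄ = 6.5 cm.
All pieces are centred on the centroidal y-axis, so I = ΣĪ (holes subtracted) = 769.333 cm⁴.
Radius of gyration: k = √(I/A) = √(769.333 / 28) = 5.24177 cm.

k_y ≈ 5.242 cm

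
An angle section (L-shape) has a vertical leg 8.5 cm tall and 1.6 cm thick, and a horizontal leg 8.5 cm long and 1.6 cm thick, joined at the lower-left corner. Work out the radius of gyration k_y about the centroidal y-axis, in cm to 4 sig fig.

k_y ≈ 2.522 cm

Break the section into simple shapes (no overlaps), measuring from the bottom-left corner of the bounding box.
Vertical leg: 1.6 × 8.5, A = 13.6 cm², x = 0.8 cm, Ī = 2.90133 cm⁴.
Horizontal leg (remainder): 6.9 × 1.6, A = 11.04 cm², x = 5.05 cm, Ī = 43.8012 cm⁴.
Centroid: x̄ = ΣA·x / ΣA = 2.70422 cm.
Transfer each piece to the centroidal y-axis using Ī + A·d² with d = x − 2.70422:
  vertical leg: d = -1.90422 cm → contributes +52.2157 cm⁴
  horizontal leg (remainder): d = 2.34578 cm → contributes +104.551 cm⁴
Total I = 156.766 cm⁴.
Radius of gyration: k = √(I/A) = √(156.766 / 24.64) = 2.52236 cm.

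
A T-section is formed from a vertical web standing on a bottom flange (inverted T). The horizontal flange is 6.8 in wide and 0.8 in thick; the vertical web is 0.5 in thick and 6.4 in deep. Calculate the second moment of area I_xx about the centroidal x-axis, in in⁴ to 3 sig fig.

Break the section into simple shapes (no overlaps), measuring from the bottom-left corner of the bounding box.
Flange: 6.8 × 0.8, A = 5.44 in², y = 0.4 in, Ī = 0.29013 in⁴.
Web: 0.5 × 6.4, A = 3.2 in², y = 4 in, Ī = 10.923 in⁴.
Centroid: ȳ = ΣA·y / ΣA = 1.7333 in.
Transfer each piece to the centroidal x-axis using Ī + A·d² with d = y − 1.7333:
  flange: d = -1.3333 in → contributes +9.9612 in⁴
  web: d = 2.2667 in → contributes +27.364 in⁴
Total I = 37.325 in⁴.

I_xx ≈ 37.3 in⁴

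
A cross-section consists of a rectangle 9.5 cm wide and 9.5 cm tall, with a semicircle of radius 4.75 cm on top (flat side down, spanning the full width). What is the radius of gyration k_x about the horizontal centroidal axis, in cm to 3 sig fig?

k_x ≈ 3.89 cm

Decompose the section into non-overlapping parts with the origin at the bottom-left of its bounding rectangle.
Rectangular body: 9.5 × 9.5, A = 90.25 cm², y = 4.75 cm, Ī = 678.76 cm⁴.
Semicircular cap: semicircle r = 4.75, A = 35.441 cm², y = 11.516 cm, Ī = 55.874 cm⁴.
Centroid: ȳ = ΣA·y / ΣA = 6.6578 cm.
Transfer each piece to the horizontal centroidal axis using Ī + A·d² with d = y − 6.6578:
  rectangular body: d = -1.9078 cm → contributes +1007.2 cm⁴
  semicircular cap: d = 4.8582 cm → contributes +892.35 cm⁴
Total I = 1899.6 cm⁴.
Radius of gyration: k = √(I/A) = √(1899.6 / 125.69) = 3.8876 cm.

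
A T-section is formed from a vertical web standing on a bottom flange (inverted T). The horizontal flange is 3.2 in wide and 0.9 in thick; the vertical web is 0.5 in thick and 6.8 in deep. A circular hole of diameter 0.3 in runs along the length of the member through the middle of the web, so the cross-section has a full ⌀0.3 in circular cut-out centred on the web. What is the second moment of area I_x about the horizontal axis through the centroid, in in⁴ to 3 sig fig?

I_x ≈ 36.2 in⁴

Treat the section as a set of non-overlapping primitives; coordinates are from the bounding-box lower-left.
Flange: 3.2 × 0.9, A = 2.88 in², y = 0.45 in, Ī = 0.1944 in⁴.
Web: 0.5 × 6.8, A = 3.4 in², y = 4.3 in, Ī = 13.101 in⁴.
Hole (subtracted): ⌀0.3, A = 0.070686 in², y = 4.3 in, Ī = 0.00039761 in⁴.
Centroid: ȳ = ΣA·y / ΣA = 2.5143 in.
Transfer each piece to the horizontal axis through the centroid using Ī + A·d² with d = y − 2.5143:
  flange: d = -2.0643 in → contributes +12.467 in⁴
  web: d = 1.7857 in → contributes +23.943 in⁴
  hole: d = 1.7857 in → contributes −0.2258 in⁴
Total I = 36.184 in⁴.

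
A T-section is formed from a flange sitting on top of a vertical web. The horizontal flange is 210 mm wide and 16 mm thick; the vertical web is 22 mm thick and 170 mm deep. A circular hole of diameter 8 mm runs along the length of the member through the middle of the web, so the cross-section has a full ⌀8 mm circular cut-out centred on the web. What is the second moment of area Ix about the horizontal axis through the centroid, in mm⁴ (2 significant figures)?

Split into non-overlapping primitives; take the origin at the lower-left of the bounding box.
Flange: 210 × 16, A = 3 360 mm², y = 178 mm, Ī = 71 680 mm⁴.
Web: 22 × 170, A = 3 740 mm², y = 85 mm, Ī = 9 007 167 mm⁴.
Hole (subtracted): ⌀8, A = 50.27 mm², y = 85 mm, Ī = 201.1 mm⁴.
Centroid: ȳ = ΣA·y / ΣA = 129.3 mm.
Transfer each piece to the horizontal axis through the centroid using Ī + A·d² with d = y − 129.3:
  flange: d = 48.67 mm → contributes +8 032 355 mm⁴
  web: d = -44.33 mm → contributes +16 355 190 mm⁴
  hole: d = -44.33 mm → contributes −98 958 mm⁴
Total I = 24 288 587 mm⁴.

Ix ≈ 2.4 × 10⁷ mm⁴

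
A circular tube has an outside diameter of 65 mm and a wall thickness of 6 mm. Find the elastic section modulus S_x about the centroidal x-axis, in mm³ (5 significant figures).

S_x ≈ 1.5044 × 10⁴ mm³

Decompose the section into non-overlapping parts with the origin at the bottom-left of its bounding rectangle.
Outer circle: ⌀65, A = 3318.307 mm², y = 32.5 mm, Ī = 876240.5 mm⁴.
Bore (subtracted): ⌀53, A = 2206.183 mm², y = 32.5 mm, Ī = 387323.1 mm⁴.
By symmetry the centroid is at mid-height, ȳ = 32.5 mm.
All pieces are centred on the centroidal x-axis, so I = ΣĪ (holes subtracted) = 488917.4 mm⁴.
Extreme fibre distance c = 32.5 mm; S = I/c = 15043.61 mm³.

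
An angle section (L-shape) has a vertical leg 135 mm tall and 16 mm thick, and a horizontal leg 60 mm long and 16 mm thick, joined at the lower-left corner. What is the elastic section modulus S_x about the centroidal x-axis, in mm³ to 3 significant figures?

S_x ≈ 6.30 × 10⁴ mm³

Break the section into simple shapes (no overlaps), measuring from the bottom-left corner of the bounding box.
Vertical leg: 16 × 135, A = 2 160 mm², y = 67.5 mm, Ī = 3 280 500 mm⁴.
Horizontal leg (remainder): 44 × 16, A = 704 mm², y = 8 mm, Ī = 15 019 mm⁴.
Centroid: ȳ = ΣA·y / ΣA = 52.874 mm.
Transfer each piece to the centroidal x-axis using Ī + A·d² with d = y − 52.874:
  vertical leg: d = 14.626 mm → contributes +3 742 548 mm⁴
  horizontal leg (remainder): d = -44.874 mm → contributes +1 432 666 mm⁴
Total I = 5 175 213 mm⁴.
Extreme fibre distance c = 82.126 mm; S = I/c = 63 016 mm³.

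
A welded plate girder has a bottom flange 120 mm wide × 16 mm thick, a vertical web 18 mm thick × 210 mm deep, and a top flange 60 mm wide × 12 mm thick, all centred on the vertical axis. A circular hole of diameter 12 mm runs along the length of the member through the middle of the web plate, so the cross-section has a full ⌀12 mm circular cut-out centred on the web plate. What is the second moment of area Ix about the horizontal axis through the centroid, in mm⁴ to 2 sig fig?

Decompose the section into non-overlapping parts with the origin at the bottom-left of its bounding rectangle.
Bottom plate: 120 × 16, A = 1 920 mm², y = 8 mm, Ī = 40 960 mm⁴.
Web plate: 18 × 210, A = 3 780 mm², y = 121 mm, Ī = 13 891 500 mm⁴.
Top plate: 60 × 12, A = 720 mm², y = 232 mm, Ī = 8 640 mm⁴.
Hole (subtracted): ⌀12, A = 113.1 mm², y = 121 mm, Ī = 1 018 mm⁴.
Centroid: ȳ = ΣA·y / ΣA = 99.27 mm.
Transfer each piece to the horizontal axis through the centroid using Ī + A·d² with d = y − 99.27:
  bottom plate: d = -91.27 mm → contributes +16 035 469 mm⁴
  web plate: d = 21.73 mm → contributes +15 676 155 mm⁴
  top plate: d = 132.7 mm → contributes +12 692 789 mm⁴
  hole: d = 21.73 mm → contributes −54 415 mm⁴
Total I = 44 349 998 mm⁴.

Ix ≈ 4.4 × 10⁷ mm⁴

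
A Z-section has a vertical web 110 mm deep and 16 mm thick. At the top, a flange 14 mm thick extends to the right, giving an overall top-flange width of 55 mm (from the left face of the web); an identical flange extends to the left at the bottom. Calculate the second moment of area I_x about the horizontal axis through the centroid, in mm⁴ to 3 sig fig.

Split into non-overlapping primitives; take the origin at the lower-left of the bounding box.
Web: 16 × 110, A = 1 760 mm², y = 55 mm, Ī = 1 774 667 mm⁴.
Top flange (beyond web): 39 × 14, A = 546 mm², y = 103 mm, Ī = 8 918 mm⁴.
Bottom flange (beyond web): 39 × 14, A = 546 mm², y = 7 mm, Ī = 8 918 mm⁴.
Centroid: ȳ = ΣA·y / ΣA = 55 mm.
Transfer each piece to the horizontal axis through the centroid using Ī + A·d² with d = y − 55:
  web: d = 0 mm → contributes +1 774 667 mm⁴
  top flange (beyond web): d = 48 mm → contributes +1 266 902 mm⁴
  bottom flange (beyond web): d = -48 mm → contributes +1 266 902 mm⁴
Total I = 4 308 471 mm⁴.

I_x ≈ 4.31 × 10⁶ mm⁴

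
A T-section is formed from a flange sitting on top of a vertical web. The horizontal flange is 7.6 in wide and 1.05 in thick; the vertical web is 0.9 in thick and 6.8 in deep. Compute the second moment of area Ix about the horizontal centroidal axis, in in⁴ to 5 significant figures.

Ix ≈ 77.675 in⁴

Decompose the section into non-overlapping parts with the origin at the bottom-left of its bounding rectangle.
Flange: 7.6 × 1.05, A = 7.98 in², y = 7.325 in, Ī = 0.7331625 in⁴.
Web: 0.9 × 6.8, A = 6.12 in², y = 3.4 in, Ī = 23.5824 in⁴.
Centroid: ȳ = ΣA·y / ΣA = 5.621383 in.
Transfer each piece to the horizontal centroidal axis using Ī + A·d² with d = y − 5.621383:
  flange: d = 1.703617 in → contributes +23.8936 in⁴
  web: d = -2.221383 in → contributes +53.7818 in⁴
Total I = 77.6754 in⁴.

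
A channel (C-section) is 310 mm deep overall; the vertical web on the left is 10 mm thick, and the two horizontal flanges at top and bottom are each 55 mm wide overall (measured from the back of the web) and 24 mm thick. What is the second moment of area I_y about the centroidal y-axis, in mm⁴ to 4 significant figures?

Break the section into simple shapes (no overlaps), measuring from the bottom-left corner of the bounding box.
Web: 10 × 310, A = 3 100 mm², x = 5 mm, Ī = 25833.3 mm⁴.
Top flange (beyond web): 45 × 24, A = 1 080 mm², x = 32.5 mm, Ī = 182 250 mm⁴.
Bottom flange (beyond web): 45 × 24, A = 1 080 mm², x = 32.5 mm, Ī = 182 250 mm⁴.
Centroid: x̄ = ΣA·x / ΣA = 16.2928 mm.
Transfer each piece to the centroidal y-axis using Ī + A·d² with d = x − 16.2928:
  web: d = -11.2928 mm → contributes +421 166 mm⁴
  top flange (beyond web): d = 16.2072 mm → contributes +465 938 mm⁴
  bottom flange (beyond web): d = 16.2072 mm → contributes +465 938 mm⁴
Total I = 1 353 042 mm⁴.

I_y ≈ 1.353 × 10⁶ mm⁴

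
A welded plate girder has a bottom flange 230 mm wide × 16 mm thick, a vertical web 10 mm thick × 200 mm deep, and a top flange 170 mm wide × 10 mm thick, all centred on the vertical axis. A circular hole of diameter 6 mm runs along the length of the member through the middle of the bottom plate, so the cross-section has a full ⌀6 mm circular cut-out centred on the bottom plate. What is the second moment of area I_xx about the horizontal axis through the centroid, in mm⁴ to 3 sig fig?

Break the section into simple shapes (no overlaps), measuring from the bottom-left corner of the bounding box.
Bottom plate: 230 × 16, A = 3 680 mm², y = 8 mm, Ī = 78 507 mm⁴.
Web plate: 10 × 200, A = 2 000 mm², y = 116 mm, Ī = 6 666 667 mm⁴.
Top plate: 170 × 10, A = 1 700 mm², y = 221 mm, Ī = 14 167 mm⁴.
Hole (subtracted): ⌀6, A = 28.274 mm², y = 8 mm, Ī = 63.617 mm⁴.
Centroid: ȳ = ΣA·y / ΣA = 86.635 mm.
Transfer each piece to the horizontal axis through the centroid using Ī + A·d² with d = y − 86.635:
  bottom plate: d = -78.635 mm → contributes +22 833 419 mm⁴
  web plate: d = 29.365 mm → contributes +8 391 320 mm⁴
  top plate: d = 134.37 mm → contributes +30 706 070 mm⁴
  hole: d = -78.635 mm → contributes −174 895 mm⁴
Total I = 61 755 915 mm⁴.

I_xx ≈ 6.18 × 10⁷ mm⁴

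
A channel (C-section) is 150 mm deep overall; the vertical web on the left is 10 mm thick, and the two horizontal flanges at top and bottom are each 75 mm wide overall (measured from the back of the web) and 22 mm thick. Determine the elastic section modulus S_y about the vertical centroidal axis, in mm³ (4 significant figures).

Break the section into simple shapes (no overlaps), measuring from the bottom-left corner of the bounding box.
Web: 10 × 150, A = 1 500 mm², x = 5 mm, Ī = 12 500 mm⁴.
Top flange (beyond web): 65 × 22, A = 1 430 mm², x = 42.5 mm, Ī = 503 479 mm⁴.
Bottom flange (beyond web): 65 × 22, A = 1 430 mm², x = 42.5 mm, Ī = 503 479 mm⁴.
Centroid: x̄ = ΣA·x / ΣA = 29.5986 mm.
Transfer each piece to the vertical centroidal axis using Ī + A·d² with d = x − 29.5986:
  web: d = -24.5986 mm → contributes +920 138 mm⁴
  top flange (beyond web): d = 12.9014 mm → contributes +741 496 mm⁴
  bottom flange (beyond web): d = 12.9014 mm → contributes +741 496 mm⁴
Total I = 2 403 131 mm⁴.
Extreme fibre distance c = 45.4014 mm; S = I/c = 52930.8 mm³.

S_y ≈ 5.293 × 10⁴ mm³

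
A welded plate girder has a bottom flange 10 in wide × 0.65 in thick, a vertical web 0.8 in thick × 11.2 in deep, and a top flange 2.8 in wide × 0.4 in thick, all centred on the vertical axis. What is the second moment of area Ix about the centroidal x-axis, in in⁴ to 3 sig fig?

Ix ≈ 298 in⁴

Split into non-overlapping primitives; take the origin at the lower-left of the bounding box.
Bottom plate: 10 × 0.65, A = 6.5 in², y = 0.325 in, Ī = 0.22885 in⁴.
Web plate: 0.8 × 11.2, A = 8.96 in², y = 6.25 in, Ī = 93.662 in⁴.
Top plate: 2.8 × 0.4, A = 1.12 in², y = 12.05 in, Ī = 0.014933 in⁴.
Centroid: ȳ = ΣA·y / ΣA = 4.319 in.
Transfer each piece to the centroidal x-axis using Ī + A·d² with d = y − 4.319:
  bottom plate: d = -3.994 in → contributes +103.92 in⁴
  web plate: d = 1.931 in → contributes +127.07 in⁴
  top plate: d = 7.731 in → contributes +66.956 in⁴
Total I = 297.94 in⁴.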